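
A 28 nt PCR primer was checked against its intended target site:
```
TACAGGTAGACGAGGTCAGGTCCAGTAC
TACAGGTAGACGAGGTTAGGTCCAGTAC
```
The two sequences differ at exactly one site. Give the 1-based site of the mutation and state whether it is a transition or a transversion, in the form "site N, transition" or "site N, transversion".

site 17, transition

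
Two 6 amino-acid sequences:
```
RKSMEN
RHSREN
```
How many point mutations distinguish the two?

Mismatches (1-based): position 2: K→H; position 4: M→R.

2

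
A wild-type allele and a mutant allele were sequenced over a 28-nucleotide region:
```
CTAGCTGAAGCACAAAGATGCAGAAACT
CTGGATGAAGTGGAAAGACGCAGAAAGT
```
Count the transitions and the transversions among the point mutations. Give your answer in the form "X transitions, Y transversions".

Transitions (purine↔purine or pyrimidine↔pyrimidine): 3 A→G, 11 C→T, 12 A→G, 19 T→C.
Transversions (purine↔pyrimidine): 5 C→A, 13 C→G, 27 C→G.

4 transitions, 3 transversions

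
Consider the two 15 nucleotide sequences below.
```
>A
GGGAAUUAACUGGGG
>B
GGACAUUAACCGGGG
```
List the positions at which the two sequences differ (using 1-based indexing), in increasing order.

3, 4, 11

Differences at position 3 (G→A), position 4 (A→C), position 11 (U→C).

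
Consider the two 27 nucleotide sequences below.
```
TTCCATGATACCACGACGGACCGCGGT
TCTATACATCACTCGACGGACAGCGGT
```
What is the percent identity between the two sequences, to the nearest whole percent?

Mismatches at positions 2, 3, 4, 5, 6, 7, 10, 11, 13, 22 (1-based): 10 of 27.
Identical positions: 17/27 = 62.96% → 63%.

63%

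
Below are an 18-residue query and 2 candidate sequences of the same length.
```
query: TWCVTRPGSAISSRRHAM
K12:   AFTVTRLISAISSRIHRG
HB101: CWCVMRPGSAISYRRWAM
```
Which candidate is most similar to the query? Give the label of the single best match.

Hamming distances to query — K12: 8; HB101: 4.
Smallest is HB101 with 4 mismatches.

HB101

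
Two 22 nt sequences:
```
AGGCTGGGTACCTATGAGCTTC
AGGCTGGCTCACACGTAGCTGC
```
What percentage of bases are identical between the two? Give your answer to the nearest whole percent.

8 positions differ (8, 10, 11, 13, 14, 15, 16, 21), so 14 of 22 match: 14/22 = 63.64%.

64%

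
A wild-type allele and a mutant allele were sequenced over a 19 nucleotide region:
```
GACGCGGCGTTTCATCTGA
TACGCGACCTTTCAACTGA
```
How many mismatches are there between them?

The sequences differ at bases 1, 7, 9, 15 (1-based) — 4 in total.

4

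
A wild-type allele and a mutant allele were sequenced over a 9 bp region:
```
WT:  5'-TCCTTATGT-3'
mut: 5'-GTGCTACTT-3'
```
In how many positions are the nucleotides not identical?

6

Mismatches (1-based): position 1: T→G; position 2: C→T; position 3: C→G; position 4: T→C; position 7: T→C; position 8: G→T.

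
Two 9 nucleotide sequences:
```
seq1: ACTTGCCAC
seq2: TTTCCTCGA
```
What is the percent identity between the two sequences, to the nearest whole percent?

7 positions differ (1, 2, 4, 5, 6, 8, 9), so 2 of 9 match: 2/9 = 22.22%.

22%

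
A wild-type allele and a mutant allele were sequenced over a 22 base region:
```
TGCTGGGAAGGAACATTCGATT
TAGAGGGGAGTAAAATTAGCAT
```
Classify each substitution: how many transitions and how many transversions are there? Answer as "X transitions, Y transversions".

2 transitions, 7 transversions

Mismatches (1-based):
position 2: G→A (purine→purine, transition)
position 3: C→G (pyrimidine→purine, transversion)
position 4: T→A (pyrimidine→purine, transversion)
position 8: A→G (purine→purine, transition)
position 11: G→T (purine→pyrimidine, transversion)
position 14: C→A (pyrimidine→purine, transversion)
position 18: C→A (pyrimidine→purine, transversion)
position 20: A→C (purine→pyrimidine, transversion)
position 21: T→A (pyrimidine→purine, transversion)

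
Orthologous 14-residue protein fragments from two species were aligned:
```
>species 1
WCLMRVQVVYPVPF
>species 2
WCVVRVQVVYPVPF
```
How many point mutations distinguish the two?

2

The sequences differ at positions 3, 4 (1-based) — 2 in total.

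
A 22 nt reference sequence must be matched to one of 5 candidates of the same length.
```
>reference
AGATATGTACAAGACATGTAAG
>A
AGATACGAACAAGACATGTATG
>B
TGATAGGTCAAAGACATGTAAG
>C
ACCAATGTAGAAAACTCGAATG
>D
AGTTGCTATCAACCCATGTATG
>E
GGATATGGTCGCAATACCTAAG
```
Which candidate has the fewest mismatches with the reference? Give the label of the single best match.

A

A differs at 3 sites; B differs at 4 sites; C differs at 9 sites; D differs at 9 sites; E differs at 9 sites. The closest is A.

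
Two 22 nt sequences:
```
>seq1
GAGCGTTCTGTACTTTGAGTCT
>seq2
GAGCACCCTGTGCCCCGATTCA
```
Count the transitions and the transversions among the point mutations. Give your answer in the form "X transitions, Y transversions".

7 transitions, 2 transversions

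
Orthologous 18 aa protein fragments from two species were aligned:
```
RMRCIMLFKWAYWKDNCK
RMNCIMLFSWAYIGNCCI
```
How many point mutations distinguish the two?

Mismatches (1-based): position 3: R→N; position 9: K→S; position 13: W→I; position 14: K→G; position 15: D→N; position 16: N→C; position 18: K→I.

7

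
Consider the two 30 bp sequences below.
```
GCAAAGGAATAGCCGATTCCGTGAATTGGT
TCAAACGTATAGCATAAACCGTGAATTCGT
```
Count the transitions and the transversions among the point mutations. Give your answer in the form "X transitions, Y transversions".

Transitions (purine↔purine or pyrimidine↔pyrimidine): none.
Transversions (purine↔pyrimidine): 1 G→T, 6 G→C, 8 A→T, 14 C→A, 15 G→T, 17 T→A, 18 T→A, 28 G→C.

0 transitions, 8 transversions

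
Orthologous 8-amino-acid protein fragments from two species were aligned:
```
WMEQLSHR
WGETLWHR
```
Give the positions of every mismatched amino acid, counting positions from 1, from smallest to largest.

2, 4, 6

Scanning 1-based: 2: M/G; 4: Q/T; 6: S/W.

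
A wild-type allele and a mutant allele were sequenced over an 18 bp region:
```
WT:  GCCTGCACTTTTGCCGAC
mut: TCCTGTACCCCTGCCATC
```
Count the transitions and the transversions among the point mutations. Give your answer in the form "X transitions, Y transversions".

5 transitions, 2 transversions

Mismatches (1-based):
position 1: G→T (purine→pyrimidine, transversion)
position 6: C→T (pyrimidine→pyrimidine, transition)
position 9: T→C (pyrimidine→pyrimidine, transition)
position 10: T→C (pyrimidine→pyrimidine, transition)
position 11: T→C (pyrimidine→pyrimidine, transition)
position 16: G→A (purine→purine, transition)
position 17: A→T (purine→pyrimidine, transversion)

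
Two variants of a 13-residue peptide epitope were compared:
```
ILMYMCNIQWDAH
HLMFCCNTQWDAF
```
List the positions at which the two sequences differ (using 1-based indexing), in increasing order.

1, 4, 5, 8, 13

Differences at position 1 (I→H), position 4 (Y→F), position 5 (M→C), position 8 (I→T), position 13 (H→F).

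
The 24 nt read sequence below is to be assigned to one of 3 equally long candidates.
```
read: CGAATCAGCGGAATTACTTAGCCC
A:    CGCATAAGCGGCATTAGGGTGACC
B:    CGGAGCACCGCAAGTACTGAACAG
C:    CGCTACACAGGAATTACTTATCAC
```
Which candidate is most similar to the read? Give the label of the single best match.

C

Hamming distances to read — A: 8; B: 9; C: 7.
Smallest is C with 7 mismatches.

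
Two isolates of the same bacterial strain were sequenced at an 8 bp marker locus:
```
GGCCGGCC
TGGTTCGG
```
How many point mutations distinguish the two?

7

Mismatches (1-based): base 1: G→T; base 3: C→G; base 4: C→T; base 5: G→T; base 6: G→C; base 7: C→G; base 8: C→G.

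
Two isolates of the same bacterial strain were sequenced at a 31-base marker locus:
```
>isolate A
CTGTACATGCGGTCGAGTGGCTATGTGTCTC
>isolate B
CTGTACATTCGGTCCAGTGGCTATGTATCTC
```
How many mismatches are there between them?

3

Comparing position by position, 3 sites differ: 9 (G/T), 15 (G/C), 27 (G/A).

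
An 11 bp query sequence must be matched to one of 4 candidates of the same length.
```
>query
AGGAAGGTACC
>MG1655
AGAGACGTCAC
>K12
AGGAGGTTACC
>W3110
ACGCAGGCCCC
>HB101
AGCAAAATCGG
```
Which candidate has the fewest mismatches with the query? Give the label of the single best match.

K12

MG1655 differs at 5 sites; K12 differs at 2 sites; W3110 differs at 4 sites; HB101 differs at 6 sites. The closest is K12.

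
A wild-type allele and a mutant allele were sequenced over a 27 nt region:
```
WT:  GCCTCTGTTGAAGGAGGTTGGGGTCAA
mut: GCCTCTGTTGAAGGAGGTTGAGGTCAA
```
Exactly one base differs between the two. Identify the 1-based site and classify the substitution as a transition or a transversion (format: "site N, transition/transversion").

site 21, transition

The sequences differ only at site 21: G→A (purine→purine), a transition.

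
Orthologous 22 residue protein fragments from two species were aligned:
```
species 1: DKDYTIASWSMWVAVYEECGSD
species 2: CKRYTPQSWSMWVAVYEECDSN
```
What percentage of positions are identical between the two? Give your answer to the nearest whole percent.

73%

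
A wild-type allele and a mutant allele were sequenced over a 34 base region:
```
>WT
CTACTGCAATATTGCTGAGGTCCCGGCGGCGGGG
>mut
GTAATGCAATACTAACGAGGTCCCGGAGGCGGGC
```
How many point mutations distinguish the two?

Comparing position by position, 8 sites differ: 1 (C/G), 4 (C/A), 12 (T/C), 14 (G/A), 15 (C/A), 16 (T/C), 27 (C/A), 34 (G/C).

8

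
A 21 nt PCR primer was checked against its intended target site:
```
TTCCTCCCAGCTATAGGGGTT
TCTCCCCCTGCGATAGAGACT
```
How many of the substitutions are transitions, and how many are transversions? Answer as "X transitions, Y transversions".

Mismatches (1-based):
site 2: T→C (pyrimidine→pyrimidine, transition)
site 3: C→T (pyrimidine→pyrimidine, transition)
site 5: T→C (pyrimidine→pyrimidine, transition)
site 9: A→T (purine→pyrimidine, transversion)
site 12: T→G (pyrimidine→purine, transversion)
site 17: G→A (purine→purine, transition)
site 19: G→A (purine→purine, transition)
site 20: T→C (pyrimidine→pyrimidine, transition)

6 transitions, 2 transversions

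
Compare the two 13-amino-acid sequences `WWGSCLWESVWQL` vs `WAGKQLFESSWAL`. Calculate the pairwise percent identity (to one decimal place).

53.8%

Mismatches at positions 2, 4, 5, 7, 10, 12 (1-based): 6 of 13.
Identical positions: 7/13 = 53.85% → 53.8%.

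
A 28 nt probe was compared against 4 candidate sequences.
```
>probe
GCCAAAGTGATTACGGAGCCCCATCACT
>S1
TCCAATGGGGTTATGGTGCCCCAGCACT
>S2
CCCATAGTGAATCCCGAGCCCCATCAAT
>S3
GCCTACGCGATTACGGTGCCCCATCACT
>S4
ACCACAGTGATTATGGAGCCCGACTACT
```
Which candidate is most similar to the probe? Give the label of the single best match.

S1 differs at 7 positions; S2 differs at 6 positions; S3 differs at 4 positions; S4 differs at 6 positions. The closest is S3.

S3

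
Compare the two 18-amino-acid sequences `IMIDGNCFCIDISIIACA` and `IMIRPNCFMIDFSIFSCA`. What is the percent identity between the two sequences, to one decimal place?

6 positions differ (4, 5, 9, 12, 15, 16), so 12 of 18 match: 12/18 = 66.67%.

66.7%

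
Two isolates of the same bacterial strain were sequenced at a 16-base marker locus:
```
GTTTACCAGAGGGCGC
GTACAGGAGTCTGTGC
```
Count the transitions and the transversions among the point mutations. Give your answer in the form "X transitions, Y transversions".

2 transitions, 6 transversions

Transitions (purine↔purine or pyrimidine↔pyrimidine): 4 T→C, 14 C→T.
Transversions (purine↔pyrimidine): 3 T→A, 6 C→G, 7 C→G, 10 A→T, 11 G→C, 12 G→T.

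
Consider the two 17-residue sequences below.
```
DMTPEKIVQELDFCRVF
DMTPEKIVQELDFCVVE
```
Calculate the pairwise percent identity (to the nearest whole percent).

Mismatches at positions 15, 17 (1-based): 2 of 17.
Identical positions: 15/17 = 88.24% → 88%.

88%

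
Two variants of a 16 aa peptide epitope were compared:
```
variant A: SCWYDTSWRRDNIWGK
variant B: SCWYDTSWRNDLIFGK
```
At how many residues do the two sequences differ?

Mismatches (1-based): residue 10: R→N; residue 12: N→L; residue 14: W→F.

3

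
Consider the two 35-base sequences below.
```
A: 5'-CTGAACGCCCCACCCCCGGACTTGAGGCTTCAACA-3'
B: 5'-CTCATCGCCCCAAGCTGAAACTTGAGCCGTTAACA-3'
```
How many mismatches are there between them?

11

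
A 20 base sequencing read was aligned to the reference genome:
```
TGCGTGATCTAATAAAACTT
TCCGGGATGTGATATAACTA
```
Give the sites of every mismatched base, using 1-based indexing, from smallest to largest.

Differences at site 2 (G→C), site 5 (T→G), site 9 (C→G), site 11 (A→G), site 15 (A→T), site 20 (T→A).

2, 5, 9, 11, 15, 20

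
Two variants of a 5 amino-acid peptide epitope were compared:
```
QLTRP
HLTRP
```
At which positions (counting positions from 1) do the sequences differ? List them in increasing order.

1

Differences at position 1 (Q→H).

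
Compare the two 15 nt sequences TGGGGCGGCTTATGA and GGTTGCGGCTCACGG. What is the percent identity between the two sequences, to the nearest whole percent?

60%

Mismatches at positions 1, 3, 4, 11, 13, 15 (1-based): 6 of 15.
Identical positions: 9/15 = 60% → 60%.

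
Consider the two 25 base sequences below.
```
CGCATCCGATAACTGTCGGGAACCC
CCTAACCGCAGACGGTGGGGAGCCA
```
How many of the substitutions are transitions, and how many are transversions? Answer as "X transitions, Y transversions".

Mismatches (1-based):
position 2: G→C (purine→pyrimidine, transversion)
position 3: C→T (pyrimidine→pyrimidine, transition)
position 5: T→A (pyrimidine→purine, transversion)
position 9: A→C (purine→pyrimidine, transversion)
position 10: T→A (pyrimidine→purine, transversion)
position 11: A→G (purine→purine, transition)
position 14: T→G (pyrimidine→purine, transversion)
position 17: C→G (pyrimidine→purine, transversion)
position 22: A→G (purine→purine, transition)
position 25: C→A (pyrimidine→purine, transversion)

3 transitions, 7 transversions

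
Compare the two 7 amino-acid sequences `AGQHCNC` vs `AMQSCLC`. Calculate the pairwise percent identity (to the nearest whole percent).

3 positions differ (2, 4, 6), so 4 of 7 match: 4/7 = 57.14%.

57%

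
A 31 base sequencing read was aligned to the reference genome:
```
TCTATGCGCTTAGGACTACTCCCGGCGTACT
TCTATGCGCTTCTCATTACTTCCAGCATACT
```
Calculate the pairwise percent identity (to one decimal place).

77.4%

7 positions differ (12, 13, 14, 16, 21, 24, 27), so 24 of 31 match: 24/31 = 77.42%.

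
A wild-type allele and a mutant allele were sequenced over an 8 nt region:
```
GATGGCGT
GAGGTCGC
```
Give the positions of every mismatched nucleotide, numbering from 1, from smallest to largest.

3, 5, 8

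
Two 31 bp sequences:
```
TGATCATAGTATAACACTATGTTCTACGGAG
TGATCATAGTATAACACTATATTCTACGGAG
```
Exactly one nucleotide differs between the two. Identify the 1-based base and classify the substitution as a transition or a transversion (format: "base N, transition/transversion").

base 21, transition

Base 21 changes G→A. G is a purine and A is a purine, so this is a transition.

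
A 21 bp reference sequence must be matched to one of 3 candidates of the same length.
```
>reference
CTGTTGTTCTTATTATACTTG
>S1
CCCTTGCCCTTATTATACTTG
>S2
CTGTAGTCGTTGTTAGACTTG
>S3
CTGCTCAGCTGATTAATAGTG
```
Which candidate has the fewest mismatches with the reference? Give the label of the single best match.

S1

S1 differs at 4 positions; S2 differs at 5 positions; S3 differs at 9 positions. The closest is S1.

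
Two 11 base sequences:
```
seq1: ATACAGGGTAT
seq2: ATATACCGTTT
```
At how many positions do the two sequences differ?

The sequences differ at positions 4, 6, 7, 10 (1-based) — 4 in total.

4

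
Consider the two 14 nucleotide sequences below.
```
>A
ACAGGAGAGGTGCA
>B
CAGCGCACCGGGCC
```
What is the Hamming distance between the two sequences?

10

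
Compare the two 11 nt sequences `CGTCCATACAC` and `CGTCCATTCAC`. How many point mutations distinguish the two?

1

The sequences differ at positions 8 (1-based) — 1 in total.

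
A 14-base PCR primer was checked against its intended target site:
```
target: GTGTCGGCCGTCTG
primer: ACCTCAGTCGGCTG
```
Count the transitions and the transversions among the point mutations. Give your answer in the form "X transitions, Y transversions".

4 transitions, 2 transversions

Transitions (purine↔purine or pyrimidine↔pyrimidine): 1 G→A, 2 T→C, 6 G→A, 8 C→T.
Transversions (purine↔pyrimidine): 3 G→C, 11 T→G.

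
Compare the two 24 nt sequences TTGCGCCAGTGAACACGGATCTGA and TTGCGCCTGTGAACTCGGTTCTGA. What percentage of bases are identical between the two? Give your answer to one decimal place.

87.5%

Mismatches at positions 8, 15, 19 (1-based): 3 of 24.
Identical positions: 21/24 = 87.5% → 87.5%.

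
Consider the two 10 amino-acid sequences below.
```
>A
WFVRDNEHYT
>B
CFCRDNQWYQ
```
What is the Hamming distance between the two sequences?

5

The sequences differ at positions 1, 3, 7, 8, 10 (1-based) — 5 in total.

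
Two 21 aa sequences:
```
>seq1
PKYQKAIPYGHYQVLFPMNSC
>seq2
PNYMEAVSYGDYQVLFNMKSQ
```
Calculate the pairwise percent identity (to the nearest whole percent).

57%

Mismatches at positions 2, 4, 5, 7, 8, 11, 17, 19, 21 (1-based): 9 of 21.
Identical positions: 12/21 = 57.14% → 57%.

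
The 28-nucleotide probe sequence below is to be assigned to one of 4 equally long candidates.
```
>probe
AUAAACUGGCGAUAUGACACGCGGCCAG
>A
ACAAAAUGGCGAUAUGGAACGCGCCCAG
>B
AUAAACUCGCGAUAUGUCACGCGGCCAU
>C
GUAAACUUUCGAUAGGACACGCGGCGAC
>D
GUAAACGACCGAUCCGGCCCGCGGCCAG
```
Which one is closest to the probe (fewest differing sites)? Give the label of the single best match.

B

Hamming distances to probe — A: 5; B: 3; C: 6; D: 8.
Smallest is B with 3 mismatches.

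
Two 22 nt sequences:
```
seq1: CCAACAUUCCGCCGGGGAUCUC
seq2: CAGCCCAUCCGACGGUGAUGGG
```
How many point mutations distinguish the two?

10

Comparing position by position, 10 bases differ: 2 (C/A), 3 (A/G), 4 (A/C), 6 (A/C), 7 (U/A), 12 (C/A), 16 (G/U), 20 (C/G), 21 (U/G), 22 (C/G).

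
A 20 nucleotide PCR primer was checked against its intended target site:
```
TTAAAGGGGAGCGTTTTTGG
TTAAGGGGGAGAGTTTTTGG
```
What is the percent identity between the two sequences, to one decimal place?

Mismatches at positions 5, 12 (1-based): 2 of 20.
Identical positions: 18/20 = 90% → 90.0%.

90.0%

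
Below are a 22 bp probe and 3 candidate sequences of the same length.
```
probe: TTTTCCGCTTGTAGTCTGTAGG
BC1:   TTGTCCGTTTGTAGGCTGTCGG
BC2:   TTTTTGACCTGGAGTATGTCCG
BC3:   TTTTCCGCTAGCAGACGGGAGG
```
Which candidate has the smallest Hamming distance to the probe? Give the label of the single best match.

Hamming distances to probe — BC1: 4; BC2: 8; BC3: 5.
Smallest is BC1 with 4 mismatches.

BC1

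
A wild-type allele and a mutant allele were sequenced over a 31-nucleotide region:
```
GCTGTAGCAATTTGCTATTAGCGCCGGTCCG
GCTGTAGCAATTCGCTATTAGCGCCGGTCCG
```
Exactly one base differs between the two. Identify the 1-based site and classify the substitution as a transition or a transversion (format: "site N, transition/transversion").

site 13, transition

Site 13 changes T→C. T is a pyrimidine and C is a pyrimidine, so this is a transition.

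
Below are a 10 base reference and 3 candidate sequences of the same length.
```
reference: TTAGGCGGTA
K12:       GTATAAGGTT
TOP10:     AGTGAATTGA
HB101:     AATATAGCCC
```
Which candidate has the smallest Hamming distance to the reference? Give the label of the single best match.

K12

K12 differs at 5 positions; TOP10 differs at 8 positions; HB101 differs at 9 positions. The closest is K12.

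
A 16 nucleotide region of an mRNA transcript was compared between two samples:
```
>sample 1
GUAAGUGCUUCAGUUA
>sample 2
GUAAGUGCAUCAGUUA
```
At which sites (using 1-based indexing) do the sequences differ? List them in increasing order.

9

Scanning 1-based: 9: U/A.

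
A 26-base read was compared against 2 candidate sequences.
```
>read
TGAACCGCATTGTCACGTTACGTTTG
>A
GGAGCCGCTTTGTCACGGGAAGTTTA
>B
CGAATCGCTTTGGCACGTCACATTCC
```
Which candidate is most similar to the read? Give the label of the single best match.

A

A differs at 7 positions; B differs at 8 positions. The closest is A.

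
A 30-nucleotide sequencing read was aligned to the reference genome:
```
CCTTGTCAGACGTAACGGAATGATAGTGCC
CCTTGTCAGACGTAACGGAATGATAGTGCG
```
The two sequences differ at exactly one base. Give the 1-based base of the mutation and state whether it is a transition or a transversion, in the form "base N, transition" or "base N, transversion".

The sequences differ only at base 30: C→G (pyrimidine→purine), a transversion.

base 30, transversion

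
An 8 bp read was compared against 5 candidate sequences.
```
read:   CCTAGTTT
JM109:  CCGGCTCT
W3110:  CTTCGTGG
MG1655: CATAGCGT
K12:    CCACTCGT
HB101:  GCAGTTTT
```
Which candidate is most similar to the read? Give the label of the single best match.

JM109 differs at 4 positions; W3110 differs at 4 positions; MG1655 differs at 3 positions; K12 differs at 5 positions; HB101 differs at 4 positions. The closest is MG1655.

MG1655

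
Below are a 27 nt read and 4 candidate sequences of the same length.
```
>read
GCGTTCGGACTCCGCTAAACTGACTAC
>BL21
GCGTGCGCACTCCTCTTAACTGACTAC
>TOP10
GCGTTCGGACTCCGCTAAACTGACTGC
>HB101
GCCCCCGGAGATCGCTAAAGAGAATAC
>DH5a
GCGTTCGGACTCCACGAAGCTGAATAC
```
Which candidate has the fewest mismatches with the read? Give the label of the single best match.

TOP10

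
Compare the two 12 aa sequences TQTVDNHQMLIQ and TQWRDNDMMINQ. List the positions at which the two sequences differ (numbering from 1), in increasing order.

3, 4, 7, 8, 10, 11

Differences at position 3 (T→W), position 4 (V→R), position 7 (H→D), position 8 (Q→M), position 10 (L→I), position 11 (I→N).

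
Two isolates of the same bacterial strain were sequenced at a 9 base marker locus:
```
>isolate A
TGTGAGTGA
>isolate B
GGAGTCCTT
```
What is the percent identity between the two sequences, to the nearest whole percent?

7 positions differ (1, 3, 5, 6, 7, 8, 9), so 2 of 9 match: 2/9 = 22.22%.

22%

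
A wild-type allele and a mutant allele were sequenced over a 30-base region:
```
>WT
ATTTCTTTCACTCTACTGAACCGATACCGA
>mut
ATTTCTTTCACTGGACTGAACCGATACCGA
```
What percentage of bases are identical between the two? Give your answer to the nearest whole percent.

93%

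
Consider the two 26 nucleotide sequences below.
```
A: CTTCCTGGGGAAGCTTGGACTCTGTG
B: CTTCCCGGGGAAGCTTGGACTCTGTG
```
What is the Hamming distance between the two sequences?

Mismatches (1-based): base 6: T→C.

1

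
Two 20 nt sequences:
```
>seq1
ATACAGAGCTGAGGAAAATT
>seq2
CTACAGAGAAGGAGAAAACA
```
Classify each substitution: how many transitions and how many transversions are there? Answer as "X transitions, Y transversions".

3 transitions, 4 transversions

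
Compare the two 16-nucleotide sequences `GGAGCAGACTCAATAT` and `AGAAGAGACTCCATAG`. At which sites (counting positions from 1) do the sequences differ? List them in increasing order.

1, 4, 5, 12, 16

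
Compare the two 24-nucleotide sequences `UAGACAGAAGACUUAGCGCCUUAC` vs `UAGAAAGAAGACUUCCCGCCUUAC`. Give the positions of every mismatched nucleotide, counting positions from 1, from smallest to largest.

5, 15, 16

Differences at position 5 (C→A), position 15 (A→C), position 16 (G→C).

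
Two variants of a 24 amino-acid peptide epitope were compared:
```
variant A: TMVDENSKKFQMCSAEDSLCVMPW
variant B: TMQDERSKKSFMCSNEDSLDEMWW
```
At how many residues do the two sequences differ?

8

The sequences differ at residues 3, 6, 10, 11, 15, 20, 21, 23 (1-based) — 8 in total.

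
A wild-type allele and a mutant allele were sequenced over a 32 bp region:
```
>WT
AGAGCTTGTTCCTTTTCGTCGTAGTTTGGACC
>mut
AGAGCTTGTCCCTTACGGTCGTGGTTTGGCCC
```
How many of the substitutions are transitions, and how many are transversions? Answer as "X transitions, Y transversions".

Transitions (purine↔purine or pyrimidine↔pyrimidine): 10 T→C, 16 T→C, 23 A→G.
Transversions (purine↔pyrimidine): 15 T→A, 17 C→G, 30 A→C.

3 transitions, 3 transversions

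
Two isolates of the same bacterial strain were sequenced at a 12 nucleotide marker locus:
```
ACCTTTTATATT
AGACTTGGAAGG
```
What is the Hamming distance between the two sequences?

Comparing position by position, 8 sites differ: 2 (C/G), 3 (C/A), 4 (T/C), 7 (T/G), 8 (A/G), 9 (T/A), 11 (T/G), 12 (T/G).

8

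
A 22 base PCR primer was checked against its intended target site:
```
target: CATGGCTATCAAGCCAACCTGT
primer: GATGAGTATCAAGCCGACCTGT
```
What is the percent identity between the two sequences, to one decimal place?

81.8%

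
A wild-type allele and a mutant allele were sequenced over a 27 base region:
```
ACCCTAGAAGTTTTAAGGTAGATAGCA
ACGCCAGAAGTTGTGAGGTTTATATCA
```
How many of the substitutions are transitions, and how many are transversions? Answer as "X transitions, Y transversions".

Transitions (purine↔purine or pyrimidine↔pyrimidine): 5 T→C, 15 A→G.
Transversions (purine↔pyrimidine): 3 C→G, 13 T→G, 20 A→T, 21 G→T, 25 G→T.

2 transitions, 5 transversions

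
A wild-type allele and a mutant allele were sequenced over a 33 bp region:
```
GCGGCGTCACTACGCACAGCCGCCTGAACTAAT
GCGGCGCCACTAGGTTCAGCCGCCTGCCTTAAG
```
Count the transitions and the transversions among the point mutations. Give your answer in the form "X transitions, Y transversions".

3 transitions, 5 transversions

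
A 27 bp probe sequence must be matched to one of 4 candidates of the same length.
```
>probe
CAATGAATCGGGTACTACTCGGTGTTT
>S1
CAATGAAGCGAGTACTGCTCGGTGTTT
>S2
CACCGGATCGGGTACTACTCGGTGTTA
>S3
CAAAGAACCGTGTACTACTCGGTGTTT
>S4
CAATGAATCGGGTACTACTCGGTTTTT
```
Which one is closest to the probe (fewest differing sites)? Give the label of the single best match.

S4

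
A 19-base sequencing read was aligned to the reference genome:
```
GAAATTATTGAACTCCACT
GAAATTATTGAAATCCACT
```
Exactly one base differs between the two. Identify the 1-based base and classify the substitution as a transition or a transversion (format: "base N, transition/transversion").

Base 13 changes C→A. C is a pyrimidine and A is a purine, so this is a transversion.

base 13, transversion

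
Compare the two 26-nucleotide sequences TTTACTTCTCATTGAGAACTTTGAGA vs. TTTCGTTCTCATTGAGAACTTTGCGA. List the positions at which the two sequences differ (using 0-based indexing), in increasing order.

Differences at position 3 (A→C), position 4 (C→G), position 23 (A→C).

3, 4, 23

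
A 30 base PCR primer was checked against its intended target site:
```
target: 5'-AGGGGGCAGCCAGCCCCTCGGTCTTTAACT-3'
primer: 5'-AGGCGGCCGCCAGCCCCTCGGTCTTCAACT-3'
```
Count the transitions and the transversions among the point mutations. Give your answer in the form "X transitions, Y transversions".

Mismatches (1-based):
base 4: G→C (purine→pyrimidine, transversion)
base 8: A→C (purine→pyrimidine, transversion)
base 26: T→C (pyrimidine→pyrimidine, transition)

1 transition, 2 transversions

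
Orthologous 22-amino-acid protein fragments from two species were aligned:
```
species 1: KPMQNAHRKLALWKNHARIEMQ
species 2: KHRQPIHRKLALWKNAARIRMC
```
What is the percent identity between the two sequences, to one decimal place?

68.2%

Mismatches at positions 2, 3, 5, 6, 16, 20, 22 (1-based): 7 of 22.
Identical positions: 15/22 = 68.18% → 68.2%.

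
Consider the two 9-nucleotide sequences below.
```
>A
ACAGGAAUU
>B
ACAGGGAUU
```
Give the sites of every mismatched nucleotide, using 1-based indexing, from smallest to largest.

Scanning 1-based: 6: A/G.

6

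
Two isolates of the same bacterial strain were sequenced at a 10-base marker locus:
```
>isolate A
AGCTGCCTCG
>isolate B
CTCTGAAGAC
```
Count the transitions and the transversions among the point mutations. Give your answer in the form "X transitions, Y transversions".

0 transitions, 7 transversions

Transitions (purine↔purine or pyrimidine↔pyrimidine): none.
Transversions (purine↔pyrimidine): 1 A→C, 2 G→T, 6 C→A, 7 C→A, 8 T→G, 9 C→A, 10 G→C.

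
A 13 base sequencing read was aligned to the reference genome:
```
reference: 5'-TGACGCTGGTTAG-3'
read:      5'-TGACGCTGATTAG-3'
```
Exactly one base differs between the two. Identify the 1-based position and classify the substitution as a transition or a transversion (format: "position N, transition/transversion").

position 9, transition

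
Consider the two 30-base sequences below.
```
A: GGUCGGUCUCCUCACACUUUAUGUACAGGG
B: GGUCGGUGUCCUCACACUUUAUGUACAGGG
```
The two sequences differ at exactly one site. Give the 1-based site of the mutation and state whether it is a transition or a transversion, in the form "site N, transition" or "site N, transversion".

Site 8 changes C→G. C is a pyrimidine and G is a purine, so this is a transversion.

site 8, transversion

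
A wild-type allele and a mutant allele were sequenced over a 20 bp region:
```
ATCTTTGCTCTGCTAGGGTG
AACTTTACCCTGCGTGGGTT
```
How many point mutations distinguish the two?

6

The sequences differ at bases 2, 7, 9, 14, 15, 20 (1-based) — 6 in total.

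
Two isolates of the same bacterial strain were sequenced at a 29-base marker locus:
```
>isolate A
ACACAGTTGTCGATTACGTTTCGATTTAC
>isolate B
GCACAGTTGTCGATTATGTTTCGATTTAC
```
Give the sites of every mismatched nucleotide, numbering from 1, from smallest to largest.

1, 17

Differences at site 1 (A→G), site 17 (C→T).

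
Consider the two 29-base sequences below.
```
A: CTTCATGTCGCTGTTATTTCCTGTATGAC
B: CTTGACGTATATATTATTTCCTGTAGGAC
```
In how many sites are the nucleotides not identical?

7

Comparing position by position, 7 sites differ: 4 (C/G), 6 (T/C), 9 (C/A), 10 (G/T), 11 (C/A), 13 (G/A), 26 (T/G).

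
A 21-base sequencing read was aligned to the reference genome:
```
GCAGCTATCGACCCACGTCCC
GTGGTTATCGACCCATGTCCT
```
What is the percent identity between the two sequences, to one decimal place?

76.2%

Mismatches at positions 2, 3, 5, 16, 21 (1-based): 5 of 21.
Identical positions: 16/21 = 76.19% → 76.2%.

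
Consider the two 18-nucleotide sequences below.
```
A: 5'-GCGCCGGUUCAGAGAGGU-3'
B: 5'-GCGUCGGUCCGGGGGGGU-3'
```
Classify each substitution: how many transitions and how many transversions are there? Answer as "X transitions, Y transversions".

5 transitions, 0 transversions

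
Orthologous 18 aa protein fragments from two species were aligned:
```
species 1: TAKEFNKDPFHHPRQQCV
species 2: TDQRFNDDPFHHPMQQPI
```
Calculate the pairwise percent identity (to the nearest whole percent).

61%

Mismatches at positions 2, 3, 4, 7, 14, 17, 18 (1-based): 7 of 18.
Identical positions: 11/18 = 61.11% → 61%.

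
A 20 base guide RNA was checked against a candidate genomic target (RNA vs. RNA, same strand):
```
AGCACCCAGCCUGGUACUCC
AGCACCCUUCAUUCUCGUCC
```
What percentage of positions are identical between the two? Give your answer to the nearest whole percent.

Mismatches at positions 8, 9, 11, 13, 14, 16, 17 (1-based): 7 of 20.
Identical positions: 13/20 = 65% → 65%.

65%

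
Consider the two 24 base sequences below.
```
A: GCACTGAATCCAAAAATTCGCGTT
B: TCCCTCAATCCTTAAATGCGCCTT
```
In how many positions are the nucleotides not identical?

7

Comparing position by position, 7 positions differ: 1 (G/T), 3 (A/C), 6 (G/C), 12 (A/T), 13 (A/T), 18 (T/G), 22 (G/C).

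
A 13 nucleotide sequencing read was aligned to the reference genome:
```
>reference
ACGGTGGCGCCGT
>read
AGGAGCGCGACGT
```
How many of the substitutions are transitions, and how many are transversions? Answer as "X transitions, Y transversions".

Transitions (purine↔purine or pyrimidine↔pyrimidine): 4 G→A.
Transversions (purine↔pyrimidine): 2 C→G, 5 T→G, 6 G→C, 10 C→A.

1 transition, 4 transversions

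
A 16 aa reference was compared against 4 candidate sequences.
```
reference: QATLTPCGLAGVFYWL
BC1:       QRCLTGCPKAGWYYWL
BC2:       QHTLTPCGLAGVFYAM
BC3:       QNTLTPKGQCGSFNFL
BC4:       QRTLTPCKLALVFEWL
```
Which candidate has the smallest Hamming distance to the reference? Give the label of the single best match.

BC2

Hamming distances to reference — BC1: 7; BC2: 3; BC3: 7; BC4: 4.
Smallest is BC2 with 3 mismatches.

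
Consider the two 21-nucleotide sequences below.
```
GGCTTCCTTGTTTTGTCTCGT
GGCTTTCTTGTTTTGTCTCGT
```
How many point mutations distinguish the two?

1

Comparing position by position, 1 site differs: 6 (C/T).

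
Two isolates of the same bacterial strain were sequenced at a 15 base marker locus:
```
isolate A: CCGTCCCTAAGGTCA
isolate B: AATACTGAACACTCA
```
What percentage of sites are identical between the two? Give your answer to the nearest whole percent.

Mismatches at positions 1, 2, 3, 4, 6, 7, 8, 10, 11, 12 (1-based): 10 of 15.
Identical positions: 5/15 = 33.33% → 33%.

33%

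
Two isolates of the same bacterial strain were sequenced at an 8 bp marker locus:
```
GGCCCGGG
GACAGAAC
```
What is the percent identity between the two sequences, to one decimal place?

25.0%

6 positions differ (2, 4, 5, 6, 7, 8), so 2 of 8 match: 2/8 = 25%.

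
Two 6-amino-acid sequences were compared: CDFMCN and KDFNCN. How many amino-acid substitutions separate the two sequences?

2

The sequences differ at residues 1, 4 (1-based) — 2 in total.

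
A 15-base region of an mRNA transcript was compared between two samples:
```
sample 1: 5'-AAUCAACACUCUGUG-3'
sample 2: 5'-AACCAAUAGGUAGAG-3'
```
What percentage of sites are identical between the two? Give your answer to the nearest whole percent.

Mismatches at positions 3, 7, 9, 10, 11, 12, 14 (1-based): 7 of 15.
Identical positions: 8/15 = 53.33% → 53%.

53%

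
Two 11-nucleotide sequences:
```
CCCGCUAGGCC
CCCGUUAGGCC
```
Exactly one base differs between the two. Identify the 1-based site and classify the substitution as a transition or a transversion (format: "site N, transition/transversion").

site 5, transition

Site 5 changes C→U. C is a pyrimidine and U is a pyrimidine, so this is a transition.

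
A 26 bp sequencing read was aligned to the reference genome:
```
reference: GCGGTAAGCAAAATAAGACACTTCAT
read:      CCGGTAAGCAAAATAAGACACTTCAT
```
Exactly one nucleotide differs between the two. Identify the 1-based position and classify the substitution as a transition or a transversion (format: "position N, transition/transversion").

position 1, transversion

The sequences differ only at position 1: G→C (purine→pyrimidine), a transversion.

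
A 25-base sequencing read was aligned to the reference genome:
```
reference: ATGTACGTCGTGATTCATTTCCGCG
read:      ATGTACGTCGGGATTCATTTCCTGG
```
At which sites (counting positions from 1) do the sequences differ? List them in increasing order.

11, 23, 24

Differences at site 11 (T→G), site 23 (G→T), site 24 (C→G).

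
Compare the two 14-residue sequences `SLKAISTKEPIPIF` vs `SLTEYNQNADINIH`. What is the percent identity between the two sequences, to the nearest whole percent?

29%

10 positions differ (3, 4, 5, 6, 7, 8, 9, 10, 12, 14), so 4 of 14 match: 4/14 = 28.57%.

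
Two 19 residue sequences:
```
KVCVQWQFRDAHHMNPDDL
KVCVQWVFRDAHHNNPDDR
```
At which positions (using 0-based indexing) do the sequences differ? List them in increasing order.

6, 13, 18

Differences at position 6 (Q→V), position 13 (M→N), position 18 (L→R).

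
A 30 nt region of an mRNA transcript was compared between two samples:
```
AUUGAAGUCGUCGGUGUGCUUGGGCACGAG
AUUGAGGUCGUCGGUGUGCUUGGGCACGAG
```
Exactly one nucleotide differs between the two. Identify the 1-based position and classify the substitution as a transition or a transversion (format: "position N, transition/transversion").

position 6, transition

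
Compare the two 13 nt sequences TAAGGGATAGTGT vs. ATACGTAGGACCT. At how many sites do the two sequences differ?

9

Comparing position by position, 9 sites differ: 1 (T/A), 2 (A/T), 4 (G/C), 6 (G/T), 8 (T/G), 9 (A/G), 10 (G/A), 11 (T/C), 12 (G/C).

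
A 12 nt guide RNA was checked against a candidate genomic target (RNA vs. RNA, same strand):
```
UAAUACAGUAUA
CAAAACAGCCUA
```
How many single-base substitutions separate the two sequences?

The sequences differ at sites 1, 4, 9, 10 (1-based) — 4 in total.

4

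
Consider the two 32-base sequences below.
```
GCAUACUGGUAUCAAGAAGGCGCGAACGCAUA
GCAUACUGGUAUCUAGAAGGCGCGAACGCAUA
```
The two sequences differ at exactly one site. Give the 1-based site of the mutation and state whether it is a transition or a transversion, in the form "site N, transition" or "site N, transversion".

The sequences differ only at site 14: A→U (purine→pyrimidine), a transversion.

site 14, transversion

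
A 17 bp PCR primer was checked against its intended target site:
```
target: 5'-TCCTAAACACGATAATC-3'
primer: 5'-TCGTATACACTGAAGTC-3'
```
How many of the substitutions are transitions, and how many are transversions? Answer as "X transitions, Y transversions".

2 transitions, 4 transversions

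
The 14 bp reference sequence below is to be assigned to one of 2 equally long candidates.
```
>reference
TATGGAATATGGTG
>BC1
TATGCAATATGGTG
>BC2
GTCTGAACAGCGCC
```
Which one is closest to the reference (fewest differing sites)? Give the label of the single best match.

Hamming distances to reference — BC1: 1; BC2: 9.
Smallest is BC1 with 1 mismatch.

BC1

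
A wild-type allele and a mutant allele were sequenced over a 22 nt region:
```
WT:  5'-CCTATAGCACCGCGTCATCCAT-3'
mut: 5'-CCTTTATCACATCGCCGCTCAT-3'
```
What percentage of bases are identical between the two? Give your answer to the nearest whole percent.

Mismatches at positions 4, 7, 11, 12, 15, 17, 18, 19 (1-based): 8 of 22.
Identical positions: 14/22 = 63.64% → 64%.

64%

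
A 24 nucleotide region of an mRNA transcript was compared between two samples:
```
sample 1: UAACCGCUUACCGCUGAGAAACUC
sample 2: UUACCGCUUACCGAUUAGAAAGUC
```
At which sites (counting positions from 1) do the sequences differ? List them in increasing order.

2, 14, 16, 22

Scanning 1-based: 2: A/U; 14: C/A; 16: G/U; 22: C/G.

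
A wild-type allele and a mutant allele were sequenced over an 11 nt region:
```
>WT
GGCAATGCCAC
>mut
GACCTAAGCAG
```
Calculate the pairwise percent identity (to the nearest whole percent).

7 positions differ (2, 4, 5, 6, 7, 8, 11), so 4 of 11 match: 4/11 = 36.36%.

36%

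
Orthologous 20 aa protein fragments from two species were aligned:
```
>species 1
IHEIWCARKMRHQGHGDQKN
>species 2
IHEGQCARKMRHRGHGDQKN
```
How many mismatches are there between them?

The sequences differ at residues 4, 5, 13 (1-based) — 3 in total.

3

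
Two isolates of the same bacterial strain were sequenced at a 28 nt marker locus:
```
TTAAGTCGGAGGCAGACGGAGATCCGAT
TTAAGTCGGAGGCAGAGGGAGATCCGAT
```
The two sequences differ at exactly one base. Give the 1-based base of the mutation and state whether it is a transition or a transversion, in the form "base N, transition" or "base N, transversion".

base 17, transversion

The sequences differ only at base 17: C→G (pyrimidine→purine), a transversion.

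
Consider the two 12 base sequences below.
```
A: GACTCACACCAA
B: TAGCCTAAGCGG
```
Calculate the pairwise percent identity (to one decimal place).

Mismatches at positions 1, 3, 4, 6, 7, 9, 11, 12 (1-based): 8 of 12.
Identical positions: 4/12 = 33.33% → 33.3%.

33.3%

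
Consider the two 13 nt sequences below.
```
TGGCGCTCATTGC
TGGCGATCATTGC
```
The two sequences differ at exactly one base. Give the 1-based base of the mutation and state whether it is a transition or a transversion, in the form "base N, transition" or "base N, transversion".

The sequences differ only at base 6: C→A (pyrimidine→purine), a transversion.

base 6, transversion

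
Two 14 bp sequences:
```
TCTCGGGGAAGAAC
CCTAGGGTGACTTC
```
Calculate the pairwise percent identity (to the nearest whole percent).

Mismatches at positions 1, 4, 8, 9, 11, 12, 13 (1-based): 7 of 14.
Identical positions: 7/14 = 50% → 50%.

50%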